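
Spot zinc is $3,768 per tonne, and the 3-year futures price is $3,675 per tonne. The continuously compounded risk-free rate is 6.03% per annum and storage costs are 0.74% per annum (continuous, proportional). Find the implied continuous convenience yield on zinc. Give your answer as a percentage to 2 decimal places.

F = S·e^((r+u−y)T) ⇒ (r+u−y) = ln(F/S)/T
ln(3675/3768) = -0.024991; /T ⇒ -0.008330
y = r + u − ln(F/S)/T = 0.0603 + 0.0074 + 0.008330 = 0.076030
y = 7.60%

7.60%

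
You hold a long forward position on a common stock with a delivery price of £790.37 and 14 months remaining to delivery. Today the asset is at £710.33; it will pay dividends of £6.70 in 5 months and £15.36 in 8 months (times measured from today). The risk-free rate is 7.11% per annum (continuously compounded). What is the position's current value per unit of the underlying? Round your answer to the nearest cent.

-£38.28

PV(remaining dividends) I = 6.70·e^(−0.0711·5/12) + 15.36·e^(−0.0711·8/12) = 21.1533
Current forward F = (S − I)·e^(rT) = (710.33 − 21.1533)·e^(0.0711·14/12) = 689.1767 × 1.086487 = 748.7815
Value (long) = (F − K)·e^(−rT) = (748.7815 − 790.37) × 0.920397 = -38.2779
Value = -£38.28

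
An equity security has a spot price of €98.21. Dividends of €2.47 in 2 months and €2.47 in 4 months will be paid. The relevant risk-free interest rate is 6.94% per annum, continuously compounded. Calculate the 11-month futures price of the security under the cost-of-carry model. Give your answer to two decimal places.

PV(dividends) I = 2.47·e^(−0.0694·2/12) + 2.47·e^(−0.0694·4/12)
I = 2.4416 + 2.4135 = 4.8551
F = (S − I)·e^(rT) = (98.21 − 4.8551) · e^(0.0694·11/12)
= 93.3549 · e^0.063617 = 93.3549 × 1.065684 = €99.49

€99.49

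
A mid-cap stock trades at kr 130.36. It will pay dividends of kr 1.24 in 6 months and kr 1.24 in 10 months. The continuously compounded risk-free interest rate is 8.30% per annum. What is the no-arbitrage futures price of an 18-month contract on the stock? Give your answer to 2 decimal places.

PV(dividends) I = 1.24·e^(−0.0830·6/12) + 1.24·e^(−0.0830·10/12)
I = 1.1896 + 1.1571 = 2.3467
F = (S − I)·e^(rT) = (130.36 − 2.3467) · e^(0.0830·18/12)
= 128.0133 · e^0.124500 = 128.0133 × 1.132582 = kr 144.99

kr 144.99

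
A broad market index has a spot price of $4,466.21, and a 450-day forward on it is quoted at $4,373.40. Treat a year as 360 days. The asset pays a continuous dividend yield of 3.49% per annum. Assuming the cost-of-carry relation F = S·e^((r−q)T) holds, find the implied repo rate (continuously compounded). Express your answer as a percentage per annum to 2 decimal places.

1.81%

From F = S·e^((r−q)T): (r − q) = ln(F/S)/T
ln(4373.40/4466.21) = ln(0.979220) = -0.020999
(r − q) = -0.020999 / (450/360) = -0.016799
r = ln(F/S)/T + q = -0.016799 + 0.0349 = 0.018101
r = 1.81%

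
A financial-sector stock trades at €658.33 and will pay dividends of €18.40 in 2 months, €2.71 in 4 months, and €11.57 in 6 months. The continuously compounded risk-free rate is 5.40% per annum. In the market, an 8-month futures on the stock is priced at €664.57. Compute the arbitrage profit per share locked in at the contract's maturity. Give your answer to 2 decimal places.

€15.45 per share

PV(dividends) I = 18.40·e^(−0.0540·2/12) + 2.71·e^(−0.0540·4/12) + 11.57·e^(−0.0540·6/12) = 32.1586
Fair futures F* = (S − I)·e^(rT) = (658.33 − 32.1586)·e^0.036000 = 626.1714 × 1.036656 = 649.1243
Market €664.57 > fair 649.1243: forward overpriced → cash-and-carry (borrow at r, buy the stock and collect the dividends, short the forward).
Profit at T = |F_mkt − F*| = |664.57 − 649.1243| = €15.45 per share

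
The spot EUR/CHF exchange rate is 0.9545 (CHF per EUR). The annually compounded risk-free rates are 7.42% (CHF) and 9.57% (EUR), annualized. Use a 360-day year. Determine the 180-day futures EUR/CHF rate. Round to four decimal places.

0.9451

By covered interest parity, F = S · (1+r_CHF)^T / (1+r_EUR)^T
= 0.9545 × 1.036436 / 1.046757 = 0.9545 × 0.990140
F = 0.9451 CHF per EUR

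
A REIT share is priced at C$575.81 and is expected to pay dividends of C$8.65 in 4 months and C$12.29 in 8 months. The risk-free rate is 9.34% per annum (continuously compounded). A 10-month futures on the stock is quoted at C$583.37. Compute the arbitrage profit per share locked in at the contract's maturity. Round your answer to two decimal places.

C$17.50 per share

PV(dividends) I = 8.65·e^(−0.0934·4/12) + 12.29·e^(−0.0934·8/12) = 19.9329
Fair futures F* = (S − I)·e^(rT) = (575.81 − 19.9329)·e^0.077833 = 555.8771 × 1.080942 = 600.8709
Market C$583.37 < fair 600.8709: forward underpriced → reverse cash-and-carry (short the stock, invest proceeds at r, pay the dividends, go long the forward).
Profit at T = |F_mkt − F*| = |583.37 − 600.8709| = C$17.50 per share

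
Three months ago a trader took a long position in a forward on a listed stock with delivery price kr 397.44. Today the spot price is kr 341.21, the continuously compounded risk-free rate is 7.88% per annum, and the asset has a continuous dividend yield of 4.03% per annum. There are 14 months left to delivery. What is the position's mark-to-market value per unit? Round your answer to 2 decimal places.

Current fair forward for the remaining 14 months: F = S·e^((r − q)·T), (r − q) = 0.0788 − 0.0403 = 0.0385
F = 341.21 · e^(0.0385 × 14/12) = 341.21 × 1.045941 = 356.8855
Value of long forward = (F − K)·e^(−rT) = (356.8855 − 397.44) · e^(−0.0788·14/12)
= -40.5545 × 0.912166 = -36.99

-kr 36.99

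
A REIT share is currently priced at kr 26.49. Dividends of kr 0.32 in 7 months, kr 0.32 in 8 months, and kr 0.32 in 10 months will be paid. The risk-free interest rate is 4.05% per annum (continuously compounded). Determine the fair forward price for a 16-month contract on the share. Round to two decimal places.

PV(dividends) I = 0.32·e^(−0.0405·7/12) + 0.32·e^(−0.0405·8/12) + 0.32·e^(−0.0405·10/12)
I = 0.3125 + 0.3115 + 0.3094 = 0.9334
F = (S − I)·e^(rT) = (26.49 − 0.9334) · e^(0.0405·16/12)
= 25.5566 · e^0.054000 = 25.5566 × 1.055485 = kr 26.97

kr 26.97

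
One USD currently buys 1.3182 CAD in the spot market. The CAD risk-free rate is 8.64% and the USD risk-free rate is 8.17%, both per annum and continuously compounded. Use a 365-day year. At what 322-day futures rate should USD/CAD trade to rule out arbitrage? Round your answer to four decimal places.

F = S·e^((r_CAD − r_USD)T) = 1.3182 · e^((0.0864 − 0.0817) × 322/365)
= 1.3182 · e^0.004146 = 1.3182 × 1.004155
F = 1.3237 CAD per USD

1.3237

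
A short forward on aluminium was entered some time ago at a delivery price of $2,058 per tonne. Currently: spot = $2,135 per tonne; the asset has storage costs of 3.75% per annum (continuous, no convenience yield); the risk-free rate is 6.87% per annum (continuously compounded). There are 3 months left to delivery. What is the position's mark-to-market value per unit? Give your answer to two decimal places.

-$132.15 per tonne

Current fair forward for the remaining 3 months: F = S·e^((r + u)·T), (r + u) = 0.0687 + 0.0375 = 0.1062
F = 2135 · e^(0.1062 × 3/12) = 2135 × 1.02690559 = 2192.4434
Value of long forward = (F − K)·e^(−rT) = (2192.4434 − 2058) · e^(−0.0687·3/12)
= 134.4434 × 0.98297165 = 132.15
Short position value = −(long value) = -$132.15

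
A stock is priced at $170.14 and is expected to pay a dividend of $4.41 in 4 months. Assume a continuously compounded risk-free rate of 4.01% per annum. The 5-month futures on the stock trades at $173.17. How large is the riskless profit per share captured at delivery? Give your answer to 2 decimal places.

PV(dividends) I = 4.41·e^(−0.0401·4/12) = 4.3514
Fair futures F* = (S − I)·e^(rT) = (170.14 − 4.3514)·e^0.016708 = 165.7886 × 1.016848 = 168.5818
Market $173.17 > fair 168.5818: forward overpriced → cash-and-carry (borrow at r, buy the stock and collect the dividends, short the forward).
Profit at T = |F_mkt − F*| = |173.17 − 168.5818| = $4.59 per share

$4.59 per share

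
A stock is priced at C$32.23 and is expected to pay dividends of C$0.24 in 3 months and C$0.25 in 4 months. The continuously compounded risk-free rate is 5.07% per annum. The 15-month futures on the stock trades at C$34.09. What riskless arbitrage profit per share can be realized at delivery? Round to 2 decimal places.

C$0.27 per share

PV(dividends) I = 0.24·e^(−0.0507·3/12) + 0.25·e^(−0.0507·4/12) = 0.4828
Fair futures F* = (S − I)·e^(rT) = (32.23 − 0.4828)·e^0.063375 = 31.7472 × 1.065426 = 33.8243
Market C$34.09 > fair 33.8243: forward overpriced → cash-and-carry (borrow at r, buy the stock and collect the dividends, short the forward).
Profit at T = |F_mkt − F*| = |34.09 − 33.8243| = C$0.27 per share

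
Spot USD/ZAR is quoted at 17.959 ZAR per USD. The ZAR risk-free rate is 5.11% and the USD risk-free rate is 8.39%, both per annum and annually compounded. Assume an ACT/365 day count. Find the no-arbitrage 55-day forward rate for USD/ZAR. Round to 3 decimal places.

By covered interest parity, F = S · (1+r_ZAR)^T / (1+r_USD)^T
= 17.959 × 1.007538 / 1.012214 = 17.959 × 0.995380
F = 17.876 ZAR per USD

17.876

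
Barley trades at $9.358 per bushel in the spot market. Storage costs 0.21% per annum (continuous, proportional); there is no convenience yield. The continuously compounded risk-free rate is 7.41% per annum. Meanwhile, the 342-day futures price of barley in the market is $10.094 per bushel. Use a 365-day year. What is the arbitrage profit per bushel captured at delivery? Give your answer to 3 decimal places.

Fair futures: F* = S·e^(carry·T), with carry = (r + u) = 0.0741 + 0.0021 = 0.0762
F* = 9.358 · e^(0.0762 × 342/365) = 9.358 · e^0.071398 = 9.358 × 1.074009 = $10.0506
Market $10.094 > fair $10.0506: forward overpriced → cash-and-carry (buy spot, short the forward).
At maturity, profit = |F_mkt − F*| = |10.094 − 10.0506| = $0.043 per bushel

$0.043 per bushel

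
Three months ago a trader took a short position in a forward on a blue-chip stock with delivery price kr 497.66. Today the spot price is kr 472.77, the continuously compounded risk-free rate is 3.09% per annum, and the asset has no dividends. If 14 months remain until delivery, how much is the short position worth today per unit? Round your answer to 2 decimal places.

kr 7.27

Current fair forward for the remaining 14 months: F = S·e^(r·T), r = 0.0309
F = 472.77 · e^(0.0309 × 14/12) = 472.77 × 1.036708 = 490.1244
Value of long forward = (F − K)·e^(−rT) = (490.1244 − 497.66) · e^(−0.0309·14/12)
= -7.5356 × 0.964592 = -7.27
Short position value = −(long value) = kr 7.27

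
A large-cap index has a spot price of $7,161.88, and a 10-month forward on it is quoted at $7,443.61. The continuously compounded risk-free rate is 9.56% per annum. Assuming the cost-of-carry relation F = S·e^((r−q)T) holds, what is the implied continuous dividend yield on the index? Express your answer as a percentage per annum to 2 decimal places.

4.93%

From F = S·e^((r−q)T): (r − q) = ln(F/S)/T
ln(7443.61/7161.88) = ln(1.039337) = 0.038583
(r − q) = 0.038583 / (10/12) = 0.046300
q = r − ln(F/S)/T = 0.0956 − 0.046300 = 0.049300
q = 4.93%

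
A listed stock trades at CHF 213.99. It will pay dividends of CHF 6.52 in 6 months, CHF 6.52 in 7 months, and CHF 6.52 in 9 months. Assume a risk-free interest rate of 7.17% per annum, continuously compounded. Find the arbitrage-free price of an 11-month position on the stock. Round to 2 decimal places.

PV(dividends) I = 6.52·e^(−0.0717·6/12) + 6.52·e^(−0.0717·7/12) + 6.52·e^(−0.0717·9/12)
I = 6.2904 + 6.2529 + 6.1786 = 18.7219
F = (S − I)·e^(rT) = (213.99 − 18.7219) · e^(0.0717·11/12)
= 195.2681 · e^0.065725 = 195.2681 × 1.067933 = CHF 208.53

CHF 208.53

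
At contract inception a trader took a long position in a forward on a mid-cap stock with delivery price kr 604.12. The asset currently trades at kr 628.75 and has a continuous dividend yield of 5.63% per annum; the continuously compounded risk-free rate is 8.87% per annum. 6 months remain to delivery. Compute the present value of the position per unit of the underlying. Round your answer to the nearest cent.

kr 33.38

Current fair forward for the remaining 6 months: F = S·e^((r − q)·T), (r − q) = 0.0887 − 0.0563 = 0.0324
F = 628.75 · e^(0.0324 × 6/12) = 628.75 × 1.016332 = 639.0187
Value of long forward = (F − K)·e^(−rT) = (639.0187 − 604.12) · e^(−0.0887·6/12)
= 34.8987 × 0.956619 = 33.38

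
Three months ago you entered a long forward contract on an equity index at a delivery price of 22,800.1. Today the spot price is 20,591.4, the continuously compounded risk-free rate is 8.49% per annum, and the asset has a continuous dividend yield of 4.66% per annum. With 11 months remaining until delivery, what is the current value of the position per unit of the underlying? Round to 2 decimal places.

Current fair forward for the remaining 11 months: F = S·e^((r − q)·T), (r − q) = 0.0849 − 0.0466 = 0.0383
F = 20591.4 · e^(0.0383 × 11/12) = 20591.4 × 1.03573191 = 21327.1701
Value of long forward = (F − K)·e^(−rT) = (21327.1701 − 22800.1) · e^(−0.0849·11/12)
= -1472.9299 × 0.92512631 = -1362.65

-1362.65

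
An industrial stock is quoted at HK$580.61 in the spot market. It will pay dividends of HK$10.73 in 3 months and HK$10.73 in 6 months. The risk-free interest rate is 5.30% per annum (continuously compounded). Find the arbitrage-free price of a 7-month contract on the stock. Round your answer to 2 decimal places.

PV(dividends) I = 10.73·e^(−0.0530·3/12) + 10.73·e^(−0.0530·6/12)
I = 10.5888 + 10.4494 = 21.0382
F = (S − I)·e^(rT) = (580.61 − 21.0382) · e^(0.0530·7/12)
= 559.5718 · e^0.030917 = 559.5718 × 1.031400 = HK$577.14

HK$577.14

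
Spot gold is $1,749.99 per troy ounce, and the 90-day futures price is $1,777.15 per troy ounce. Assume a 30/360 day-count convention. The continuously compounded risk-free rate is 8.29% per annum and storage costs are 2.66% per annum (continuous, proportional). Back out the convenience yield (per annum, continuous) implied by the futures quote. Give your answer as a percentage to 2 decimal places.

4.79%

F = S·e^((r+u−y)T) ⇒ (r+u−y) = ln(F/S)/T
ln(1777.15/1749.99) = 0.015401; /T ⇒ 0.061604
y = r + u − ln(F/S)/T = 0.0829 + 0.0266 − 0.061604 = 0.047896
y = 4.79%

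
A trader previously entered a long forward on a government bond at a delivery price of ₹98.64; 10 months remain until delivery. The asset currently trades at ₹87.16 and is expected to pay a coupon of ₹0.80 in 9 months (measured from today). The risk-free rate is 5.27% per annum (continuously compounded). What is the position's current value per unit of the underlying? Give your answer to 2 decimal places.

-₹8.01

PV(remaining coupons) I = 0.80·e^(−0.0527·9/12) = 0.7690
Current forward F = (S − I)·e^(rT) = (87.16 − 0.7690)·e^(0.0527·10/12) = 86.3910 × 1.044895 = 90.2695
Value (long) = (F − K)·e^(−rT) = (90.2695 − 98.64) × 0.957034 = -8.0109
Value = -₹8.01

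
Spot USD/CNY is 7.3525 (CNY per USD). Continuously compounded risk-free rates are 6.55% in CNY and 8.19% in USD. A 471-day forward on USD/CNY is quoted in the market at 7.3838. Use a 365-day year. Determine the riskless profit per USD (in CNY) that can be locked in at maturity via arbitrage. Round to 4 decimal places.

0.1853 per USD (in CNY)

Fair forward: F* = S·e^(carry·T), with carry = (r_CNY − r_USD) = 0.0655 − 0.0819 = -0.0164
F* = 7.3525 · e^(-0.0164 × 471/365) = 7.3525 · e^-0.021163 = 7.3525 × 0.979059 = 7.1985
Market 7.3838 > fair 7.1985: forward overpriced → cash-and-carry (buy spot, short the forward).
At maturity, profit = |F_mkt − F*| = |7.3838 − 7.1985| = 0.1853 per USD (in CNY)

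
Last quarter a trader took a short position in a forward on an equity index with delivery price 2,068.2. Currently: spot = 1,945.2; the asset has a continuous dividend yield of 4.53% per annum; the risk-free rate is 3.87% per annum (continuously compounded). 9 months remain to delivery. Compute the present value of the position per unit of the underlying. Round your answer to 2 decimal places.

128.81

Current fair forward for the remaining 9 months: F = S·e^((r − q)·T), (r − q) = 0.0387 − 0.0453 = -0.0066
F = 1945.2 · e^(-0.0066 × 9/12) = 1945.2 × 0.99506223 = 1935.5950
Value of long forward = (F − K)·e^(−rT) = (1935.5950 − 2068.2) · e^(−0.0387·9/12)
= -132.6050 × 0.97139218 = -128.81
Short position value = −(long value) = 128.81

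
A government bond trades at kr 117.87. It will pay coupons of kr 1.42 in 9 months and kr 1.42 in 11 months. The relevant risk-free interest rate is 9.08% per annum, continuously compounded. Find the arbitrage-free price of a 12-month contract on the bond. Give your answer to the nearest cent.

kr 126.19

PV(coupons) I = 1.42·e^(−0.0908·9/12) + 1.42·e^(−0.0908·11/12)
I = 1.3265 + 1.3066 = 2.6331
F = (S − I)·e^(rT) = (117.87 − 2.6331) · e^(0.0908·12/12)
= 115.2369 · e^0.090800 = 115.2369 × 1.095050 = kr 126.19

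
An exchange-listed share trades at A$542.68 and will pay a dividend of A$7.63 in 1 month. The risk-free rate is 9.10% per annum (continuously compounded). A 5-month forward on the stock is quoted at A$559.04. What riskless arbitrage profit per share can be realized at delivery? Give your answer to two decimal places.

PV(dividends) I = 7.63·e^(−0.0910·1/12) = 7.5724
Fair forward F* = (S − I)·e^(rT) = (542.68 − 7.5724)·e^0.037917 = 535.1076 × 1.038645 = 555.7868
Market A$559.04 > fair 555.7868: forward overpriced → cash-and-carry (borrow at r, buy the stock and collect the dividends, short the forward).
Profit at T = |F_mkt − F*| = |559.04 − 555.7868| = A$3.25 per share

A$3.25 per share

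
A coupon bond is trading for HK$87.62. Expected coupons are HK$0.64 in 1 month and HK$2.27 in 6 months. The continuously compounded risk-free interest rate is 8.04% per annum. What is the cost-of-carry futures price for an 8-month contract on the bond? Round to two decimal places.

PV(coupons) I = 0.64·e^(−0.0804·1/12) + 2.27·e^(−0.0804·6/12)
I = 0.6357 + 2.1806 = 2.8163
F = (S − I)·e^(rT) = (87.62 − 2.8163) · e^(0.0804·8/12)
= 84.8037 · e^0.053600 = 84.8037 × 1.055062 = HK$89.47

HK$89.47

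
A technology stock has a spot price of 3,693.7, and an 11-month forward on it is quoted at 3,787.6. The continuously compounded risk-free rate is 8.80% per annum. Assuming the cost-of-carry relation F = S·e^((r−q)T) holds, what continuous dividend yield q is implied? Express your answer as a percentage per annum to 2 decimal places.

From F = S·e^((r−q)T): (r − q) = ln(F/S)/T
ln(3787.6/3693.7) = ln(1.025422) = 0.025104
(r − q) = 0.025104 / (11/12) = 0.027386
q = r − ln(F/S)/T = 0.0880 − 0.027386 = 0.060614
q = 6.06%

6.06%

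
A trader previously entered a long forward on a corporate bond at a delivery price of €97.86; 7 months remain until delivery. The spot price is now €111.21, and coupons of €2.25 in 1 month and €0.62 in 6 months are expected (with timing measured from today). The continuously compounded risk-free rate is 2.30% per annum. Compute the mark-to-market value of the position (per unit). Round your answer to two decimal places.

€11.80

PV(remaining coupons) I = 2.25·e^(−0.0230·1/12) + 0.62·e^(−0.0230·6/12) = 2.8586
Current forward F = (S − I)·e^(rT) = (111.21 − 2.8586)·e^(0.0230·7/12) = 108.3514 × 1.013507 = 109.8149
Value (long) = (F − K)·e^(−rT) = (109.8149 − 97.86) × 0.986673 = 11.7956
Value = €11.80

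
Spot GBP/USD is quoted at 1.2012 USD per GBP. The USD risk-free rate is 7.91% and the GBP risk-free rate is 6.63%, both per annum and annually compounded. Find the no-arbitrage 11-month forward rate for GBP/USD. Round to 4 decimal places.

By covered interest parity, F = S · (1+r_USD)^T / (1+r_GBP)^T
= 1.2012 × 1.072276 / 1.060611 = 1.2012 × 1.010998
F = 1.2144 USD per GBP

1.2144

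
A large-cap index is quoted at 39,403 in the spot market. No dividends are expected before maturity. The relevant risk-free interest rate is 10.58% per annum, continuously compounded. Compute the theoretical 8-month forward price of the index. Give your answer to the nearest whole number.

42,283

F = S·e^(rT) = 39403 · e^(0.1058 × 8/12)
= 39403 · e^0.070533 = 39403 × 1.073080
F = 42,283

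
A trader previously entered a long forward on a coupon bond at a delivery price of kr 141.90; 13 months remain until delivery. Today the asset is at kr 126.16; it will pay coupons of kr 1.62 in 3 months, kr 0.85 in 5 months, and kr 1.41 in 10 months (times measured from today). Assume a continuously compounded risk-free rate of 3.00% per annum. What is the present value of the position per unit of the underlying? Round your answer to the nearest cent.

PV(remaining coupons) I = 1.62·e^(−0.0300·3/12) + 0.85·e^(−0.0300·5/12) + 1.41·e^(−0.0300·10/12) = 3.8225
Current forward F = (S − I)·e^(rT) = (126.16 − 3.8225)·e^(0.0300·13/12) = 122.3375 × 1.033034 = 126.3788
Value (long) = (F − K)·e^(−rT) = (126.3788 − 141.90) × 0.968022 = -15.0249
Value = -kr 15.02

-kr 15.02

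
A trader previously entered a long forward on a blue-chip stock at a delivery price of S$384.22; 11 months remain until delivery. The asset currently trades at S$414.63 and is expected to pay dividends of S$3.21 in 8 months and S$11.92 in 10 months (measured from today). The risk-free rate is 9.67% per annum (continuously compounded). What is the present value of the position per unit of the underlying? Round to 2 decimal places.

S$49.00

PV(remaining dividends) I = 3.21·e^(−0.0967·8/12) + 11.92·e^(−0.0967·10/12) = 14.0067
Current forward F = (S − I)·e^(rT) = (414.63 − 14.0067)·e^(0.0967·11/12) = 400.6233 × 1.092689 = 437.7567
Value (long) = (F − K)·e^(−rT) = (437.7567 − 384.22) × 0.915173 = 48.9953
Value = S$49.00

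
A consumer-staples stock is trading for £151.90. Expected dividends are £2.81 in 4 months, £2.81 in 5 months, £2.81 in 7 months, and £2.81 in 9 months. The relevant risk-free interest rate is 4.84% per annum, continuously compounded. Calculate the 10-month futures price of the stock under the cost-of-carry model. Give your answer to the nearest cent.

PV(dividends) I = 2.81·e^(−0.0484·4/12) + 2.81·e^(−0.0484·5/12) + 2.81·e^(−0.0484·7/12) + 2.81·e^(−0.0484·9/12)
I = 2.7650 + 2.7539 + 2.7318 + 2.7098 = 10.9605
F = (S − I)·e^(rT) = (151.90 − 10.9605) · e^(0.0484·10/12)
= 140.9395 · e^0.040333 = 140.9395 × 1.041157 = £146.74

£146.74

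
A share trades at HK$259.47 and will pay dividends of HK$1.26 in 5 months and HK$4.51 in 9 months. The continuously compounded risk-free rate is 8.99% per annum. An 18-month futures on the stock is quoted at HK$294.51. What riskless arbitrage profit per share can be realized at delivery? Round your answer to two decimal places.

PV(dividends) I = 1.26·e^(−0.0899·5/12) + 4.51·e^(−0.0899·9/12) = 5.4296
Fair futures F* = (S − I)·e^(rT) = (259.47 − 5.4296)·e^0.134850 = 254.0404 × 1.144365 = 290.7149
Market HK$294.51 > fair 290.7149: forward overpriced → cash-and-carry (borrow at r, buy the stock and collect the dividends, short the forward).
Profit at T = |F_mkt − F*| = |294.51 − 290.7149| = HK$3.80 per share

HK$3.80 per share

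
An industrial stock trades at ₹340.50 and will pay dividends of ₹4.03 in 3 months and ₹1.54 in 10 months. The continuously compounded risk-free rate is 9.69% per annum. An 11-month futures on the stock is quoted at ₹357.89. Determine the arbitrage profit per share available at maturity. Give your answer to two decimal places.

₹8.39 per share

PV(dividends) I = 4.03·e^(−0.0969·3/12) + 1.54·e^(−0.0969·10/12) = 5.3541
Fair futures F* = (S − I)·e^(rT) = (340.50 − 5.3541)·e^0.088825 = 335.1459 × 1.092889 = 366.2773
Market ₹357.89 < fair 366.2773: forward underpriced → reverse cash-and-carry (short the stock, invest proceeds at r, pay the dividends, go long the forward).
Profit at T = |F_mkt − F*| = |357.89 − 366.2773| = ₹8.39 per share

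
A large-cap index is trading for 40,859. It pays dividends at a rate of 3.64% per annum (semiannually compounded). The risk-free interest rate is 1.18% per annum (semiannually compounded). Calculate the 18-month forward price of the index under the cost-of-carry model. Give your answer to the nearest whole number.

F = S · (1+r/2)^(2T) / (1+q/2)^(2T)
= 40859 × 1.017805 / 1.055600 = 40859 × 0.964196
F = 39,396

39,396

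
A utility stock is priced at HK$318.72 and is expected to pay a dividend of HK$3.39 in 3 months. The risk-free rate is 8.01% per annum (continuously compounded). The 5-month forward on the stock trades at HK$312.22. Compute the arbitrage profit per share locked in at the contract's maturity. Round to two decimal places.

PV(dividends) I = 3.39·e^(−0.0801·3/12) = 3.3228
Fair forward F* = (S − I)·e^(rT) = (318.72 − 3.3228)·e^0.033375 = 315.3972 × 1.033938 = 326.1012
Market HK$312.22 < fair 326.1012: forward underpriced → reverse cash-and-carry (short the stock, invest proceeds at r, pay the dividends, go long the forward).
Profit at T = |F_mkt − F*| = |312.22 − 326.1012| = HK$13.88 per share

HK$13.88 per share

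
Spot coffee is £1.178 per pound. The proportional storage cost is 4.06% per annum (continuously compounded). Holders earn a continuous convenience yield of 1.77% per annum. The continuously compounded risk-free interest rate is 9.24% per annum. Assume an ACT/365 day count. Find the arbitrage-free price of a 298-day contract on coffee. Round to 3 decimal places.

£1.294 per pound

Net carry = r + u − y = 0.0924 + 0.0406 − 0.0177 = 0.1153
F = S·e^((r+u−y)T) = 1.178 · e^(0.1153 × 298/365) = 1.178 · e^0.094135
= 1.178 × 1.098708 = £1.294 per pound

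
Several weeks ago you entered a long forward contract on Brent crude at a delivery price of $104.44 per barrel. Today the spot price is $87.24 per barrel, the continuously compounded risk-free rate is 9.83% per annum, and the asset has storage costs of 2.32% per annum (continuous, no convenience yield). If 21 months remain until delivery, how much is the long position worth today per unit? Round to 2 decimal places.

$2.92 per barrel

Current fair forward for the remaining 21 months: F = S·e^((r + u)·T), (r + u) = 0.0983 + 0.0232 = 0.1215
F = 87.24 · e^(0.1215 × 21/12) = 87.24 × 1.236921 = 107.9090
Value of long forward = (F − K)·e^(−rT) = (107.9090 − 104.44) · e^(−0.0983·21/12)
= 3.4690 × 0.841958 = 2.92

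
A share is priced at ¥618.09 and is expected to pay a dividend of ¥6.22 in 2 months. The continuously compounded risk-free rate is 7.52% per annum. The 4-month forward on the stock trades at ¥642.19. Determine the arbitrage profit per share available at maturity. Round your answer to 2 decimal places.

PV(dividends) I = 6.22·e^(−0.0752·2/12) = 6.1425
Fair forward F* = (S − I)·e^(rT) = (618.09 − 6.1425)·e^0.025067 = 611.9475 × 1.025384 = 627.4812
Market ¥642.19 > fair 627.4812: forward overpriced → cash-and-carry (borrow at r, buy the stock and collect the dividends, short the forward).
Profit at T = |F_mkt − F*| = |642.19 − 627.4812| = ¥14.71 per share

¥14.71 per share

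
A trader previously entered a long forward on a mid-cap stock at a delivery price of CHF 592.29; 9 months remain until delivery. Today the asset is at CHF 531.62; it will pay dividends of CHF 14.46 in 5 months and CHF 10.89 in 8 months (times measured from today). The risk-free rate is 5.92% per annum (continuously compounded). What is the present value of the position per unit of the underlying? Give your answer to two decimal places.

-CHF 59.52

PV(remaining dividends) I = 14.46·e^(−0.0592·5/12) + 10.89·e^(−0.0592·8/12) = 24.5763
Current forward F = (S − I)·e^(rT) = (531.62 − 24.5763)·e^(0.0592·9/12) = 507.0437 × 1.045400 = 530.0635
Value (long) = (F − K)·e^(−rT) = (530.0635 − 592.29) × 0.956571 = -59.5241
Value = -CHF 59.52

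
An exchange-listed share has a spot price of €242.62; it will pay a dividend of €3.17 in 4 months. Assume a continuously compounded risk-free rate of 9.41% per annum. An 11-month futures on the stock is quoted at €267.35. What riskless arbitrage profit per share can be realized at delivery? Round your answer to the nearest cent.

€6.22 per share

PV(dividends) I = 3.17·e^(−0.0941·4/12) = 3.0721
Fair futures F* = (S − I)·e^(rT) = (242.62 − 3.0721)·e^0.086258 = 239.5479 × 1.090088 = 261.1283
Market €267.35 > fair 261.1283: forward overpriced → cash-and-carry (borrow at r, buy the stock and collect the dividends, short the forward).
Profit at T = |F_mkt − F*| = |267.35 − 261.1283| = €6.22 per share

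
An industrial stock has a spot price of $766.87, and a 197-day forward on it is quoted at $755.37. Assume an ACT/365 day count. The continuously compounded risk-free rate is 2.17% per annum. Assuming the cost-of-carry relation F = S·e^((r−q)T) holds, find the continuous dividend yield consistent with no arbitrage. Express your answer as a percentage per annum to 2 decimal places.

4.97%

From F = S·e^((r−q)T): (r − q) = ln(F/S)/T
ln(755.37/766.87) = ln(0.985004) = -0.015110
(r − q) = -0.015110 / (197/365) = -0.027996
q = r − ln(F/S)/T = 0.0217 + 0.027996 = 0.049696
q = 4.97%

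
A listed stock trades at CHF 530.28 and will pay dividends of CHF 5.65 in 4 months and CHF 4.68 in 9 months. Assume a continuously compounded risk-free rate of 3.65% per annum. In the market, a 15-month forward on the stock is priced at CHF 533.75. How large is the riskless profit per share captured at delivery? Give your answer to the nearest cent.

CHF 10.68 per share

PV(dividends) I = 5.65·e^(−0.0365·4/12) + 4.68·e^(−0.0365·9/12) = 10.1353
Fair forward F* = (S − I)·e^(rT) = (530.28 − 10.1353)·e^0.045625 = 520.1447 × 1.046682 = 544.4261
Market CHF 533.75 < fair 544.4261: forward underpriced → reverse cash-and-carry (short the stock, invest proceeds at r, pay the dividends, go long the forward).
Profit at T = |F_mkt − F*| = |533.75 − 544.4261| = CHF 10.68 per share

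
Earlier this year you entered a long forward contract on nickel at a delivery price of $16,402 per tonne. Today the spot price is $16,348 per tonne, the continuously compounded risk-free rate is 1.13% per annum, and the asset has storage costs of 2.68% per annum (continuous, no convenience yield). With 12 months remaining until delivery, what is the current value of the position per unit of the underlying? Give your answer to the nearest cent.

Current fair forward for the remaining 12 months: F = S·e^((r + u)·T), (r + u) = 0.0113 + 0.0268 = 0.0381
F = 16348 · e^(0.0381 × 12/12) = 16348 × 1.03883511 = 16982.8764
Value of long forward = (F − K)·e^(−rT) = (16982.8764 − 16402) · e^(−0.0113·12/12)
= 580.8764 × 0.98876361 = 574.35

$574.35 per tonne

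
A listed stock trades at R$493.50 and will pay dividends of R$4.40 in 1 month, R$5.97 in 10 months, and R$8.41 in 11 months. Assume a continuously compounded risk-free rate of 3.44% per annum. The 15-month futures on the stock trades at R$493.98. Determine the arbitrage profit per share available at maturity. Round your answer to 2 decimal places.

PV(dividends) I = 4.40·e^(−0.0344·1/12) + 5.97·e^(−0.0344·10/12) + 8.41·e^(−0.0344·11/12) = 18.3376
Fair futures F* = (S − I)·e^(rT) = (493.50 − 18.3376)·e^0.043000 = 475.1624 × 1.043938 = 496.0401
Market R$493.98 < fair 496.0401: forward underpriced → reverse cash-and-carry (short the stock, invest proceeds at r, pay the dividends, go long the forward).
Profit at T = |F_mkt − F*| = |493.98 − 496.0401| = R$2.06 per share

R$2.06 per share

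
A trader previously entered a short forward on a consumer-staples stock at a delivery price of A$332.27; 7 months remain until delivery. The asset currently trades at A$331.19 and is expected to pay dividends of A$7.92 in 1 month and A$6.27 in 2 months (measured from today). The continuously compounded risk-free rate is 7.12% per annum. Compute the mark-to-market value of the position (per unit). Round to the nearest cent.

A$1.63

PV(remaining dividends) I = 7.92·e^(−0.0712·1/12) + 6.27·e^(−0.0712·2/12) = 14.0692
Current forward F = (S − I)·e^(rT) = (331.19 − 14.0692)·e^(0.0712·7/12) = 317.1208 × 1.042408 = 330.5693
Value (long) = (F − K)·e^(−rT) = (330.5693 − 332.27) × 0.959317 = -1.6315
Short position value = −(long value) = A$1.63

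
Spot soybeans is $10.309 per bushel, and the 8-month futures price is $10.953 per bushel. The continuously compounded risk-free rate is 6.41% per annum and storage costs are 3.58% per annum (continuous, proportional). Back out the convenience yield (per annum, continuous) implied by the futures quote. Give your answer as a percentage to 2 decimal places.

F = S·e^((r+u−y)T) ⇒ (r+u−y) = ln(F/S)/T
ln(10.953/10.309) = 0.060596; /T ⇒ 0.090894
y = r + u − ln(F/S)/T = 0.0641 + 0.0358 − 0.090894 = 0.009006
y = 0.90%

0.90%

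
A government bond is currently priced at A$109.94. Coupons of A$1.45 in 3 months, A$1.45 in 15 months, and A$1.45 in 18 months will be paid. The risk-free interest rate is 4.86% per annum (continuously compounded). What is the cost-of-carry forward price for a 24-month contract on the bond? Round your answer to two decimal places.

A$116.59

PV(coupons) I = 1.45·e^(−0.0486·3/12) + 1.45·e^(−0.0486·15/12) + 1.45·e^(−0.0486·18/12)
I = 1.4325 + 1.3645 + 1.3481 = 4.1451
F = (S − I)·e^(rT) = (109.94 − 4.1451) · e^(0.0486·24/12)
= 105.7949 · e^0.097200 = 105.7949 × 1.102081 = A$116.59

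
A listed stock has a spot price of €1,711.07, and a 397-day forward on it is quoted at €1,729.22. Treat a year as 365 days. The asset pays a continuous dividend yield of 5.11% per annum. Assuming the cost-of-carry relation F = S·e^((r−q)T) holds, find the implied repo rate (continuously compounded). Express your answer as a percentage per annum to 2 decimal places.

From F = S·e^((r−q)T): (r − q) = ln(F/S)/T
ln(1729.22/1711.07) = ln(1.010607) = 0.010551
(r − q) = 0.010551 / (397/365) = 0.009701
r = ln(F/S)/T + q = 0.009701 + 0.0511 = 0.060801
r = 6.08%

6.08%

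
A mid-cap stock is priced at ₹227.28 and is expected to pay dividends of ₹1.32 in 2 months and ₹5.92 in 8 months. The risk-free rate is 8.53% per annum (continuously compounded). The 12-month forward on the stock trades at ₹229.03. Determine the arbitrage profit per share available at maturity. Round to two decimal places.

₹10.98 per share

PV(dividends) I = 1.32·e^(−0.0853·2/12) + 5.92·e^(−0.0853·8/12) = 6.8941
Fair forward F* = (S − I)·e^(rT) = (227.28 − 6.8941)·e^0.085300 = 220.3859 × 1.089044 = 240.0099
Market ₹229.03 < fair 240.0099: forward underpriced → reverse cash-and-carry (short the stock, invest proceeds at r, pay the dividends, go long the forward).
Profit at T = |F_mkt − F*| = |229.03 − 240.0099| = ₹10.98 per share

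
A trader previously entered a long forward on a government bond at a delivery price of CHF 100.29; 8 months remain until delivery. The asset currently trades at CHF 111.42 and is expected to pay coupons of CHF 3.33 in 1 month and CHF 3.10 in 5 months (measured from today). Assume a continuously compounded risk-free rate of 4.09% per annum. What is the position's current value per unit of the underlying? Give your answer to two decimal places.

CHF 7.46

PV(remaining coupons) I = 3.33·e^(−0.0409·1/12) + 3.10·e^(−0.0409·5/12) = 6.3663
Current forward F = (S − I)·e^(rT) = (111.42 − 6.3663)·e^(0.0409·8/12) = 105.0537 × 1.027642 = 107.9576
Value (long) = (F − K)·e^(−rT) = (107.9576 − 100.29) × 0.973102 = 7.4614
Value = CHF 7.46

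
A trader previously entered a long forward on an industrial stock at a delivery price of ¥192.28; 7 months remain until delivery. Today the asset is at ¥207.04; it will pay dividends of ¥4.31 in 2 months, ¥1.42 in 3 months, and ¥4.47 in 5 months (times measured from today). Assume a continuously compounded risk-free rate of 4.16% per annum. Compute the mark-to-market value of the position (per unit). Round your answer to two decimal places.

¥9.29

PV(remaining dividends) I = 4.31·e^(−0.0416·2/12) + 1.42·e^(−0.0416·3/12) + 4.47·e^(−0.0416·5/12) = 10.0787
Current forward F = (S − I)·e^(rT) = (207.04 − 10.0787)·e^(0.0416·7/12) = 196.9613 × 1.024563 = 201.7993
Value (long) = (F − K)·e^(−rT) = (201.7993 − 192.28) × 0.976025 = 9.2911
Value = ¥9.29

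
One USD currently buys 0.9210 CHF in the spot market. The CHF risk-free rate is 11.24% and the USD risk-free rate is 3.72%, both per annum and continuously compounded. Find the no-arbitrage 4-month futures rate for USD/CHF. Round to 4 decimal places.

0.9444

F = S·e^((r_CHF − r_USD)T) = 0.9210 · e^((0.1124 − 0.0372) × 4/12)
= 0.9210 · e^0.025067 = 0.9210 × 1.025384
F = 0.9444 CHF per USD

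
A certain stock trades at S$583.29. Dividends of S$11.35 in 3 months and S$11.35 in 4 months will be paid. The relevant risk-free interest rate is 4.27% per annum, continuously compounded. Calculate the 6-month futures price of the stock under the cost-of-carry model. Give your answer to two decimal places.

S$572.97

PV(dividends) I = 11.35·e^(−0.0427·3/12) + 11.35·e^(−0.0427·4/12)
I = 11.2295 + 11.1896 = 22.4191
F = (S − I)·e^(rT) = (583.29 − 22.4191) · e^(0.0427·6/12)
= 560.8709 · e^0.021350 = 560.8709 × 1.021580 = S$572.97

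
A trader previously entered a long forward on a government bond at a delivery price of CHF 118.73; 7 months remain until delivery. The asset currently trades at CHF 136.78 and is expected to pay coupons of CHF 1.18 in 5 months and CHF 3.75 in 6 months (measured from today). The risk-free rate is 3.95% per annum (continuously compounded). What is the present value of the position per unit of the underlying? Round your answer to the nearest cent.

PV(remaining coupons) I = 1.18·e^(−0.0395·5/12) + 3.75·e^(−0.0395·6/12) = 4.8374
Current forward F = (S − I)·e^(rT) = (136.78 − 4.8374)·e^(0.0395·7/12) = 131.9426 × 1.023309 = 135.0181
Value (long) = (F − K)·e^(−rT) = (135.0181 − 118.73) × 0.977222 = 15.9171
Value = CHF 15.92

CHF 15.92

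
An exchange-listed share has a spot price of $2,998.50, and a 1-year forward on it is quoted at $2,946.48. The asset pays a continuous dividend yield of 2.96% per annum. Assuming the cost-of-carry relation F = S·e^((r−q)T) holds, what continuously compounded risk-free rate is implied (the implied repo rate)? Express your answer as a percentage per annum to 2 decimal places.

From F = S·e^((r−q)T): (r − q) = ln(F/S)/T
ln(2946.48/2998.50) = ln(0.982651) = -0.017501
(r − q) = -0.017501 / (1) = -0.017501
r = ln(F/S)/T + q = -0.017501 + 0.0296 = 0.012099
r = 1.21%

1.21%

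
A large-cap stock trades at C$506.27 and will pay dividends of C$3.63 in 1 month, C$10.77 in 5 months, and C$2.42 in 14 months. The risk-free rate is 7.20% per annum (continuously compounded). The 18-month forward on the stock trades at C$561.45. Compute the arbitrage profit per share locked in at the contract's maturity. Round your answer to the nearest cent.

C$15.58 per share

PV(dividends) I = 3.63·e^(−0.0720·1/12) + 10.77·e^(−0.0720·5/12) + 2.42·e^(−0.0720·14/12) = 16.2850
Fair forward F* = (S − I)·e^(rT) = (506.27 − 16.2850)·e^0.108000 = 489.9850 × 1.114048 = 545.8668
Market C$561.45 > fair 545.8668: forward overpriced → cash-and-carry (borrow at r, buy the stock and collect the dividends, short the forward).
Profit at T = |F_mkt − F*| = |561.45 − 545.8668| = C$15.58 per share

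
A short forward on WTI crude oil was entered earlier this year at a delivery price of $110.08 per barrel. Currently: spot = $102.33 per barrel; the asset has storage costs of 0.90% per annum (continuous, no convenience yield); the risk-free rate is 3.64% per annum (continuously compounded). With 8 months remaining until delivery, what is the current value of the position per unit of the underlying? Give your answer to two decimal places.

$4.50 per barrel

Current fair forward for the remaining 8 months: F = S·e^((r + u)·T), (r + u) = 0.0364 + 0.0090 = 0.0454
F = 102.33 · e^(0.0454 × 8/12) = 102.33 × 1.030729 = 105.4745
Value of long forward = (F − K)·e^(−rT) = (105.4745 − 110.08) · e^(−0.0364·8/12)
= -4.6055 × 0.976025 = -4.50
Short position value = −(long value) = $4.50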